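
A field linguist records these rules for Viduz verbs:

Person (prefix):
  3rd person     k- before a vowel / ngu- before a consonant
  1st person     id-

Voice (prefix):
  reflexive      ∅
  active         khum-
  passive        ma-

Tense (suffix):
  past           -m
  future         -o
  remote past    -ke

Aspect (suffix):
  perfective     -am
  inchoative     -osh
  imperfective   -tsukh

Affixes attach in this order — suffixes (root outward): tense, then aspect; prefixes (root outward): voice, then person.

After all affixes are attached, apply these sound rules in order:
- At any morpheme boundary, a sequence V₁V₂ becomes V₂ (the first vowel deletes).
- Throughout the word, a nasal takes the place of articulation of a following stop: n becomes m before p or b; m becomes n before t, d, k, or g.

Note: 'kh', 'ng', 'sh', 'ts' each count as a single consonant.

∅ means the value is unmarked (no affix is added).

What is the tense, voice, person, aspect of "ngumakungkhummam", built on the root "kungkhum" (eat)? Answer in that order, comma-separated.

past, passive, 3rd person, perfective

Segment: ngu-ma-kungkhum-m-am.
tense: -m → past.
voice: ma- → passive.
person: k/ngu- → 3rd person.
aspect: -am → perfective.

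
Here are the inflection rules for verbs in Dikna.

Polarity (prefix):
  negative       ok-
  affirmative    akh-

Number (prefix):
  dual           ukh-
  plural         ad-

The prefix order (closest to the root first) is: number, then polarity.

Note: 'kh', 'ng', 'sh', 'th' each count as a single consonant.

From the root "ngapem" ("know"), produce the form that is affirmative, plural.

Attach number plural ad- → adngapem.
Attach polarity affirmative akh- → akhadngapem.

akhadngapem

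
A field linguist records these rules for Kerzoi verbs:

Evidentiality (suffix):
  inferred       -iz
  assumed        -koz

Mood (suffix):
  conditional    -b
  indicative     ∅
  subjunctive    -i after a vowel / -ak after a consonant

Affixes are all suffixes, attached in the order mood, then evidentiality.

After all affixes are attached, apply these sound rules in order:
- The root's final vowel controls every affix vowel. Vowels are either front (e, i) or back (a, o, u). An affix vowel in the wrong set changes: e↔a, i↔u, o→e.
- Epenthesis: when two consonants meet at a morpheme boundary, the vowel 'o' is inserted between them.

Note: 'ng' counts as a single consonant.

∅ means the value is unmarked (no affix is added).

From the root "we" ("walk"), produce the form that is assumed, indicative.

mood = indicative: zero marking, form stays we.
Attach evidentiality assumed -koz → wekoz.
Apply vowel harmony: wekoz → wekez.
Epenthesis: no change.

wekez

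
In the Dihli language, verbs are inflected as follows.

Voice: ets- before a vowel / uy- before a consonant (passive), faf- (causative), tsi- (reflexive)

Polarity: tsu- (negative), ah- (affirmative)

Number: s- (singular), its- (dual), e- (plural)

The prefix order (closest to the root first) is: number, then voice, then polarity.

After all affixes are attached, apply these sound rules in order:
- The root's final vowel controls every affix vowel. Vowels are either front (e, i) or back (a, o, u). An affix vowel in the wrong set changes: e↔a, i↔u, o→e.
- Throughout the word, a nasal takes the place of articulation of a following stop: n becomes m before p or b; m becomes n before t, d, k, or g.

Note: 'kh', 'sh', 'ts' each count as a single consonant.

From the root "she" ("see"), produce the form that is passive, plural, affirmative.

ehetseshe

Attach number plural e- → eshe.
Attach voice passive ets- (before vowel 'e') → etseshe.
Attach polarity affirmative ah- → ahetseshe.
Apply vowel harmony: ahetseshe → ehetseshe.
Nasal assimilation: no change.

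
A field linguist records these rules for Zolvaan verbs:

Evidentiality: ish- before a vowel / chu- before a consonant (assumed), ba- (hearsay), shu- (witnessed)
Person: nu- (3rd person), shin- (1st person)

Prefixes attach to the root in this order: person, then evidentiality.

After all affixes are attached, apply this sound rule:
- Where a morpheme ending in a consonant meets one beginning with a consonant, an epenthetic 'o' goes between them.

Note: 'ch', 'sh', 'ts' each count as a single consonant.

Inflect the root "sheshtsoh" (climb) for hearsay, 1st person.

Attach person 1st person shin- → shinsheshtsoh.
Attach evidentiality hearsay ba- → bashinsheshtsoh.
Apply epenthesis: bashinsheshtsoh → bashinosheshtsoh.

bashinosheshtsoh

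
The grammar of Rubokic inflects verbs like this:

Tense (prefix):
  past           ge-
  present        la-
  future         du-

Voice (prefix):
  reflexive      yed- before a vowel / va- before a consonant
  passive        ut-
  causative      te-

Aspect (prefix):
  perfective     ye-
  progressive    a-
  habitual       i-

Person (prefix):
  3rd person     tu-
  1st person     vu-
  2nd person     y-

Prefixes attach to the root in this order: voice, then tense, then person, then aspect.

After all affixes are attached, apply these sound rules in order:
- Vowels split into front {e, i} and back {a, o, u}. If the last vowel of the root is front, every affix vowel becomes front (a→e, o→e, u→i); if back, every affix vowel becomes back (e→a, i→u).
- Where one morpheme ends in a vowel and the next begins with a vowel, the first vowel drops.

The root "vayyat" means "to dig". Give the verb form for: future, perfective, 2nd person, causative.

yaydutavayyat

Attach voice causative te- → tevayyat.
Attach tense future du- → dutevayyat.
Attach person 2nd person y- → ydutevayyat.
Attach aspect perfective ye- → yeydutevayyat.
Apply vowel harmony: yeydutevayyat → yaydutavayyat.
Vowel deletion: no change.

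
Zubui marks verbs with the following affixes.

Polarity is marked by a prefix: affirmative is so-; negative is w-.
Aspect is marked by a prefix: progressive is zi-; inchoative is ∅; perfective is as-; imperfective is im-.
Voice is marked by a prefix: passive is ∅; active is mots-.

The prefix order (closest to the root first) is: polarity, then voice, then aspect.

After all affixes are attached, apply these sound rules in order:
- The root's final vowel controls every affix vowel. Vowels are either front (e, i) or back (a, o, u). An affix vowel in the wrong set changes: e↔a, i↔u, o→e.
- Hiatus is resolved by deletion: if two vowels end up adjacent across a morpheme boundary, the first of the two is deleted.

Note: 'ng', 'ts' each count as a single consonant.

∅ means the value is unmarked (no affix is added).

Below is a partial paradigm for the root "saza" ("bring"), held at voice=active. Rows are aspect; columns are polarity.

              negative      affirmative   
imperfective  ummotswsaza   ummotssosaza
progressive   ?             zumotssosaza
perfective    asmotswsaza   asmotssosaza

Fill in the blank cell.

Attach polarity negative w- → wsaza.
Attach voice active mots- → motswsaza.
Attach aspect progressive zi- → zimotswsaza.
Apply vowel harmony: zimotswsaza → zumotswsaza.
Vowel deletion: no change.

zumotswsaza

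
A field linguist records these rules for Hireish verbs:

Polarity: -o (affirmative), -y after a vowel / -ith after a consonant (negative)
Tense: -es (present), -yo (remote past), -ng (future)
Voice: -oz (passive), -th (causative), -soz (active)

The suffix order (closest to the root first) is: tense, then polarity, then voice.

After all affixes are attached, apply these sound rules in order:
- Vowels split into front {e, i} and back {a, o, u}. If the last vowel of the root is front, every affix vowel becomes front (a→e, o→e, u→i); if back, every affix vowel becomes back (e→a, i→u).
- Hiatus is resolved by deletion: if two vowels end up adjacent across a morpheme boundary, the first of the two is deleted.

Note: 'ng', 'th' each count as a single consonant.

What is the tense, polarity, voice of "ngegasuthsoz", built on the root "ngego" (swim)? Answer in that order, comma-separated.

Segment: ngego-es-ith-soz.
tense: -es → present.
polarity: -y/ith → negative.
voice: -soz → active.

present, negative, active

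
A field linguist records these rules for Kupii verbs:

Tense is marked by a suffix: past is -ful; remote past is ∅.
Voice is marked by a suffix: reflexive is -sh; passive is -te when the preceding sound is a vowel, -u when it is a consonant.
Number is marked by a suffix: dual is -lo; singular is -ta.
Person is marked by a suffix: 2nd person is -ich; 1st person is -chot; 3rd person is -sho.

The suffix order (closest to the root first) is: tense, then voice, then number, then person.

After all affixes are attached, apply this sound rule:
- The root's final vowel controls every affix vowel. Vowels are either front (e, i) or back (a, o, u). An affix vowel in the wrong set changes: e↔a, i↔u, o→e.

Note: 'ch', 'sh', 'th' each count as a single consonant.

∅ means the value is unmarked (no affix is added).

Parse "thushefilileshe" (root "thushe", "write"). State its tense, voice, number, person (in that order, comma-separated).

Segment: thushe-ful-u-lo-sho.
tense: -ful → past.
voice: -te/u → passive.
number: -lo → dual.
person: -sho → 3rd person.

past, passive, dual, 3rd person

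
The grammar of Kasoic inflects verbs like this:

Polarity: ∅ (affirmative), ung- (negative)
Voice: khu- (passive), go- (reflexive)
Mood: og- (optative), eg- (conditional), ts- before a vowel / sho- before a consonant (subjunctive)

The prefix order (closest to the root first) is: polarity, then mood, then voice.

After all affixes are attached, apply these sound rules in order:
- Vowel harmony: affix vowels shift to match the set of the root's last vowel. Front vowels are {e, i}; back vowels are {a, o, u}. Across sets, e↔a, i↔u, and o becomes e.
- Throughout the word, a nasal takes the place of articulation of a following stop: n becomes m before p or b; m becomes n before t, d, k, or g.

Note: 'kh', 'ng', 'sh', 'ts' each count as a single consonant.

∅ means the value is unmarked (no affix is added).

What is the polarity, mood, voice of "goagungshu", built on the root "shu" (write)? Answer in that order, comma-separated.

negative, conditional, reflexive

Segment: go-eg-ung-shu.
polarity: ung- → negative.
mood: eg- → conditional.
voice: go- → reflexive.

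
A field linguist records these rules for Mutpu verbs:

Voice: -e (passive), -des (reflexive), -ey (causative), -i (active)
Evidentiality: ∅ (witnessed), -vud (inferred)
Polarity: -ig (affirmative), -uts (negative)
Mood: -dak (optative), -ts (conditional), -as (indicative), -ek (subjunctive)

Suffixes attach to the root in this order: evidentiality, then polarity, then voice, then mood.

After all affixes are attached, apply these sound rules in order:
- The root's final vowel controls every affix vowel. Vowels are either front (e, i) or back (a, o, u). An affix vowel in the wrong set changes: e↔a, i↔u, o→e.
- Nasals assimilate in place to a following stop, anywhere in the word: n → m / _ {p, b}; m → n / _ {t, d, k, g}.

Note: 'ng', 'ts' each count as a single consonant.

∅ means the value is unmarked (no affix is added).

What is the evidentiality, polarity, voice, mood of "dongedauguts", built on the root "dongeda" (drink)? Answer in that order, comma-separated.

Segment: dongeda-ig-i-ts.
evidentiality: ∅ → witnessed.
polarity: -ig → affirmative.
voice: -i → active.
mood: -ts → conditional.

witnessed, affirmative, active, conditional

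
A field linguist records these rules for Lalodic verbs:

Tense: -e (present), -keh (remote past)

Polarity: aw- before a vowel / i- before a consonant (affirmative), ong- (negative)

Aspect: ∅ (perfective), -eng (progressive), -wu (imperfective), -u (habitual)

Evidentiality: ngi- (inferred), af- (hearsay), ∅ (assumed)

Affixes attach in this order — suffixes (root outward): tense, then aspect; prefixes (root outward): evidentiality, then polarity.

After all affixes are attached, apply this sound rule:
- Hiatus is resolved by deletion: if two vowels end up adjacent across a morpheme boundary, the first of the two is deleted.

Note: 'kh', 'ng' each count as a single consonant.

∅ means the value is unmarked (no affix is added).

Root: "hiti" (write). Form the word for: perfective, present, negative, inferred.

ongngihite

Attach evidentiality inferred ngi- → ngihiti.
Attach polarity negative ong- → ongngihiti.
Attach tense present -e → ongngihitie.
aspect = perfective: zero marking, form stays ongngihitie.
Apply vowel deletion: ongngihitie → ongngihite.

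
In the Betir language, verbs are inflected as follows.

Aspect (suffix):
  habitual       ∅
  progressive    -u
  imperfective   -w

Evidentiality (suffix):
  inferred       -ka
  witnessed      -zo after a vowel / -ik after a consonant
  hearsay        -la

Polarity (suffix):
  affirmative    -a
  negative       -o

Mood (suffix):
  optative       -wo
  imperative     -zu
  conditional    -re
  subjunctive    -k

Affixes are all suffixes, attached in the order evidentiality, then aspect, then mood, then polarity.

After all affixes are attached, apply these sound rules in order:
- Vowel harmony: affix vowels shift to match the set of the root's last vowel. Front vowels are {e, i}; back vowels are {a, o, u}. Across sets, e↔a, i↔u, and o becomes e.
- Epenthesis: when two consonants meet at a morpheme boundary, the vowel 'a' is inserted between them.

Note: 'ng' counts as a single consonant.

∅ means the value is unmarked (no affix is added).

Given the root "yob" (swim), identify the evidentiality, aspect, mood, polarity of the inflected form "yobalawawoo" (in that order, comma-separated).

hearsay, imperfective, optative, negative

Segment: yob-la-w-wo-o.
evidentiality: -la → hearsay.
aspect: -w → imperfective.
mood: -wo → optative.
polarity: -o → negative.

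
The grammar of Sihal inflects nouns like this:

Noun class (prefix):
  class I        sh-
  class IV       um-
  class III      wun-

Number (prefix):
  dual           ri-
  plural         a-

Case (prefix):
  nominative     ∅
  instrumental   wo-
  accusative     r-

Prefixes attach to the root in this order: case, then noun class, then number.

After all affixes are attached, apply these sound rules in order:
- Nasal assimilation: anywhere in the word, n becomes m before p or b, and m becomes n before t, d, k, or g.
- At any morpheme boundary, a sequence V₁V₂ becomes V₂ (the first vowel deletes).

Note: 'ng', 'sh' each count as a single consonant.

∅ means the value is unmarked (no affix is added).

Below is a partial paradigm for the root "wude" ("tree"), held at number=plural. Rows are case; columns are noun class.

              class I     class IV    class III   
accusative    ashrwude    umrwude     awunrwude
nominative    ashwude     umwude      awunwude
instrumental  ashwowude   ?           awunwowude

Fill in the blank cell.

Attach case instrumental wo- → wowude.
Attach noun class class IV um- → umwowude.
Attach number plural a- → aumwowude.
Nasal assimilation: no change.
Apply vowel deletion: aumwowude → umwowude.

umwowude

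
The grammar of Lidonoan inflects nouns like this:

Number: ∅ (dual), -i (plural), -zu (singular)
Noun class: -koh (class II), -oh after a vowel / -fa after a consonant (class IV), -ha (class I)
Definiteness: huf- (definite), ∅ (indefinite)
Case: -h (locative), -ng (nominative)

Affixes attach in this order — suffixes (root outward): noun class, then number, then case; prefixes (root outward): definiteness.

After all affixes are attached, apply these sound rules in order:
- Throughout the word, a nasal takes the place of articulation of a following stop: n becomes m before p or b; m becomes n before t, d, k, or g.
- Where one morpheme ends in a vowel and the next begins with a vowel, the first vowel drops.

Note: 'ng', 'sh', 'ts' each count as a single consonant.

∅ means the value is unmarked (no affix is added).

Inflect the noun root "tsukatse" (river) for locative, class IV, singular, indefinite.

Attach noun class class IV -oh (after vowel 'e') → tsukatseoh.
Attach number singular -zu → tsukatseohzu.
Attach case locative -h → tsukatseohzuh.
definiteness = indefinite: zero marking, form stays tsukatseohzuh.
Nasal assimilation: no change.
Apply vowel deletion: tsukatseohzuh → tsukatsohzuh.

tsukatsohzuh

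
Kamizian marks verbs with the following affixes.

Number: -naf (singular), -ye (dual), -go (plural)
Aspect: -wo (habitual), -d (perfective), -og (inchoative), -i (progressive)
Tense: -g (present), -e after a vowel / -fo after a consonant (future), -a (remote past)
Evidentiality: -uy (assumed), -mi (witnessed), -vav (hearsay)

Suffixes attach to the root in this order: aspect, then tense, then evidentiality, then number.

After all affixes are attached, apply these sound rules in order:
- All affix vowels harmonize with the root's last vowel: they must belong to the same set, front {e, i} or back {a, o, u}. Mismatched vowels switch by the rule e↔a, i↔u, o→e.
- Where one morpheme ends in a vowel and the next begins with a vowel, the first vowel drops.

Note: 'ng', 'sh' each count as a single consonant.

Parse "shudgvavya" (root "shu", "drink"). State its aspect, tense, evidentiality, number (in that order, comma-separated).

Segment: shu-d-g-vav-ye.
aspect: -d → perfective.
tense: -g → present.
evidentiality: -vav → hearsay.
number: -ye → dual.

perfective, present, hearsay, dual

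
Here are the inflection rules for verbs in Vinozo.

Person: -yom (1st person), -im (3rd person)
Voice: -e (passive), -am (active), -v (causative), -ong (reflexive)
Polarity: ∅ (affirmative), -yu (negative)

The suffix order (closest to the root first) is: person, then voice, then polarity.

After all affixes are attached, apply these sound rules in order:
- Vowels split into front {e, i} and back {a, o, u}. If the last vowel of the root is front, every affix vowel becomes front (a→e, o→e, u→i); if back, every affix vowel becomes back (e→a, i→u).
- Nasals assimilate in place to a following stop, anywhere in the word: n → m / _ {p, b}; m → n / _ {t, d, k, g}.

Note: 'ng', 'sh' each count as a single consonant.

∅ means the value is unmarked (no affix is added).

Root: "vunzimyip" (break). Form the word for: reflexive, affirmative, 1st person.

Attach person 1st person -yom → vunzimyipyom.
Attach voice reflexive -ong → vunzimyipyomong.
polarity = affirmative: zero marking, form stays vunzimyipyomong.
Apply vowel harmony: vunzimyipyomong → vunzimyipyemeng.
Nasal assimilation: no change.

vunzimyipyemeng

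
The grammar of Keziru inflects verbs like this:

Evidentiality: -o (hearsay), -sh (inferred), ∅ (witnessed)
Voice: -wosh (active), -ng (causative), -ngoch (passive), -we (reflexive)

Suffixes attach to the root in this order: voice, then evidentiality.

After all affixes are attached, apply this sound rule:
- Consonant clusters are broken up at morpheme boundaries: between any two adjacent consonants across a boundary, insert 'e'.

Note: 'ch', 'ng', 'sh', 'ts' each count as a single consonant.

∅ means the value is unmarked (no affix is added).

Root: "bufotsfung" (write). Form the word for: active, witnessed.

Attach voice active -wosh → bufotsfungwosh.
evidentiality = witnessed: zero marking, form stays bufotsfungwosh.
Apply epenthesis: bufotsfungwosh → bufotsfungewosh.

bufotsfungewosh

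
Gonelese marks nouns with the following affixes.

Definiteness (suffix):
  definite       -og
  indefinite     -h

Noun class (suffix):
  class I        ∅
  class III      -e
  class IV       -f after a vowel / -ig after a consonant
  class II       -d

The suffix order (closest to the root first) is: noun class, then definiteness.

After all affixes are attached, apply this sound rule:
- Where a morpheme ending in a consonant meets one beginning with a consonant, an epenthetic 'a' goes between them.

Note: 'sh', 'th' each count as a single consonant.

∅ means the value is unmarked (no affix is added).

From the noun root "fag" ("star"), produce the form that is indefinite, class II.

Attach noun class class II -d → fagd.
Attach definiteness indefinite -h → fagdh.
Apply epenthesis: fagdh → fagadah.

fagadah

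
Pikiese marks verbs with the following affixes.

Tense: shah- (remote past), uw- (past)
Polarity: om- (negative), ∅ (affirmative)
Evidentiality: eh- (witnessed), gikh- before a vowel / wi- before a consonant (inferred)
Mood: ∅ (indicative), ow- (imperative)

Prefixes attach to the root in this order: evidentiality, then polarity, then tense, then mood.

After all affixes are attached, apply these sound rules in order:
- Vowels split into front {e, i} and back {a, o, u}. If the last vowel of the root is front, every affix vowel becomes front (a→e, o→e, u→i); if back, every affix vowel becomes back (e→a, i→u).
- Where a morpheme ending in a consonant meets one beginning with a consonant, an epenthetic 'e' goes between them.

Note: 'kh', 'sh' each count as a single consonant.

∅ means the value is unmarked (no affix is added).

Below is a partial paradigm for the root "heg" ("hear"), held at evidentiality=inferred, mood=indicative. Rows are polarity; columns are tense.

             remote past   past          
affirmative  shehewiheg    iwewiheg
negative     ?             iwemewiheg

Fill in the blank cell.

shehemewiheg

Attach evidentiality inferred wi- (before consonant 'h') → wiheg.
Attach polarity negative om- → omwiheg.
Attach tense remote past shah- → shahomwiheg.
mood = indicative: zero marking, form stays shahomwiheg.
Apply vowel harmony: shahomwiheg → shehemwiheg.
Apply epenthesis: shehemwiheg → shehemewiheg.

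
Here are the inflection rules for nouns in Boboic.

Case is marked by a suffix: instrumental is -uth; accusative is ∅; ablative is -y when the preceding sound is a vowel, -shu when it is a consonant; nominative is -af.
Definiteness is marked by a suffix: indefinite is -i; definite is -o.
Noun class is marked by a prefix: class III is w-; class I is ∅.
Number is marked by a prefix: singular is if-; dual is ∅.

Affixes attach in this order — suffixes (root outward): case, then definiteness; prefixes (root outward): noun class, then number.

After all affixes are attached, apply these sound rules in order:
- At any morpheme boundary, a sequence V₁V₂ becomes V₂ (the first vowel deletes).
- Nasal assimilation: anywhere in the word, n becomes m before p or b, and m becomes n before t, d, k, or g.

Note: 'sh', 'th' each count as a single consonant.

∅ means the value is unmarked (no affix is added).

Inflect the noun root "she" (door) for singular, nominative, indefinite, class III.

Attach case nominative -af → sheaf.
Attach noun class class III w- → wsheaf.
Attach number singular if- → ifwsheaf.
Attach definiteness indefinite -i → ifwsheafi.
Apply vowel deletion: ifwsheafi → ifwshafi.
Nasal assimilation: no change.

ifwshafi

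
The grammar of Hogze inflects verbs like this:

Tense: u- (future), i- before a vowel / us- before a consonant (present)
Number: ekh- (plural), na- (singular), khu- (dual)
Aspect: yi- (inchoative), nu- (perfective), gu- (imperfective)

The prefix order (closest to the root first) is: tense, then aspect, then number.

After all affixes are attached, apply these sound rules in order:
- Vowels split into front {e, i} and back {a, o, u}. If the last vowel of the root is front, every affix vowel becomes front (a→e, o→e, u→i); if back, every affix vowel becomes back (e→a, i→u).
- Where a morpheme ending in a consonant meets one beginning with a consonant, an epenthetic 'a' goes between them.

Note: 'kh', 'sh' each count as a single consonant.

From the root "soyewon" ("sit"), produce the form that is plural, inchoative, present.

Attach tense present us- (before consonant 's') → ussoyewon.
Attach aspect inchoative yi- → yiussoyewon.
Attach number plural ekh- → ekhyiussoyewon.
Apply vowel harmony: ekhyiussoyewon → akhyuussoyewon.
Apply epenthesis: akhyuussoyewon → akhayuusasoyewon.

akhayuusasoyewon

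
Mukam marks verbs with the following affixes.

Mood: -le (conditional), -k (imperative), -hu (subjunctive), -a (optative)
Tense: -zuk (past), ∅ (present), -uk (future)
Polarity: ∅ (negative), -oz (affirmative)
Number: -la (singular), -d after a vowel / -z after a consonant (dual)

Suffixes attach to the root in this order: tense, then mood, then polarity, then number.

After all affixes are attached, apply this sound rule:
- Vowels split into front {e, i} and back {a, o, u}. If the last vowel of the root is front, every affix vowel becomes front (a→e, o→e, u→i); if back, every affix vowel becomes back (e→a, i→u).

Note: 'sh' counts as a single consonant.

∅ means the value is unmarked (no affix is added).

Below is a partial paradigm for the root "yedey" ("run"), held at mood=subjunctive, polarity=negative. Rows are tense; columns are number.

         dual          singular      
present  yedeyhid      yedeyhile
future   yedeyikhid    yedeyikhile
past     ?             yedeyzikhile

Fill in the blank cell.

Attach tense past -zuk → yedeyzuk.
Attach mood subjunctive -hu → yedeyzukhu.
polarity = negative: zero marking, form stays yedeyzukhu.
Attach number dual -d (after vowel 'u') → yedeyzukhud.
Apply vowel harmony: yedeyzukhud → yedeyzikhid.

yedeyzikhid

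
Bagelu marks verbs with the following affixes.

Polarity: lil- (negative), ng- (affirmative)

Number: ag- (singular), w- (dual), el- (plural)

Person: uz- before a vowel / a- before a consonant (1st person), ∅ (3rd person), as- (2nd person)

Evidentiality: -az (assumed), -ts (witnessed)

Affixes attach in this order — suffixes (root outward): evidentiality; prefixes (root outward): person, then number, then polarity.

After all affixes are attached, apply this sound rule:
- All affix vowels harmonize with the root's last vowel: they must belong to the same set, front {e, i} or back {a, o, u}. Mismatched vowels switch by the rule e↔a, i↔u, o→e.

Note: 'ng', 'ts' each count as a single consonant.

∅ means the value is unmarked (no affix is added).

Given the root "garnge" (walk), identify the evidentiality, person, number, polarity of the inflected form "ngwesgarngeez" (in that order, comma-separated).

Segment: ng-w-as-garnge-az.
evidentiality: -az → assumed.
person: as- → 2nd person.
number: w- → dual.
polarity: ng- → affirmative.

assumed, 2nd person, dual, affirmative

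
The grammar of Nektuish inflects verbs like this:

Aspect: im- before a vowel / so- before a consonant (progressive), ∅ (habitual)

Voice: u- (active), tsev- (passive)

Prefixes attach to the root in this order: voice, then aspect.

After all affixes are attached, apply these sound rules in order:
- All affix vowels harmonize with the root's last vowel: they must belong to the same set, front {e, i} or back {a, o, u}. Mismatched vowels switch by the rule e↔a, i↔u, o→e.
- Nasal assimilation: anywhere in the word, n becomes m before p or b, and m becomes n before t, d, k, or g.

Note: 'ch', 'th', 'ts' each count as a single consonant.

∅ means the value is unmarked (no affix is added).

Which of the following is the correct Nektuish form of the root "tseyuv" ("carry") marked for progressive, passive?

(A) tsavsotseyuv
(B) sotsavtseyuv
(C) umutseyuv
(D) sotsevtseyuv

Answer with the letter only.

Attach voice passive tsev- → tsevtseyuv.
Attach aspect progressive so- (before consonant 'ts') → sotsevtseyuv.
Apply vowel harmony: sotsevtseyuv → sotsavtseyuv.
Nasal assimilation: no change.
So the correct form is sotsavtseyuv, option (B).
(A) tsavsotseyuv is wrong: it has the affixes in the wrong order.
(D) sotsevtseyuv is wrong: it fails to apply the sound rule(s).
(C) umutseyuv is wrong: it uses active instead of passive for voice.

B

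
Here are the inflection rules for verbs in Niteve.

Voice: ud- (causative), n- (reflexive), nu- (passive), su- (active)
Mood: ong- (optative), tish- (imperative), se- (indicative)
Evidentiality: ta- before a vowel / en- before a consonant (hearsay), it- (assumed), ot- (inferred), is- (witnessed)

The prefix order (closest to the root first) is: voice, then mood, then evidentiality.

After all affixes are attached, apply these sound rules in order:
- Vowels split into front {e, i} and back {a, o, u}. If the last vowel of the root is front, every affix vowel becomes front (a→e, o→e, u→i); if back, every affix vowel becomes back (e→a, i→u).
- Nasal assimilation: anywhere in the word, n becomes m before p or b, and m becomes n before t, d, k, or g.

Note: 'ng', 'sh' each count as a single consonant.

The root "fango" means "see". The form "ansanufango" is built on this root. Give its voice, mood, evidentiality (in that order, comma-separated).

Segment: en-se-nu-fango.
voice: nu- → passive.
mood: se- → indicative.
evidentiality: ta/en- → hearsay.

passive, indicative, hearsay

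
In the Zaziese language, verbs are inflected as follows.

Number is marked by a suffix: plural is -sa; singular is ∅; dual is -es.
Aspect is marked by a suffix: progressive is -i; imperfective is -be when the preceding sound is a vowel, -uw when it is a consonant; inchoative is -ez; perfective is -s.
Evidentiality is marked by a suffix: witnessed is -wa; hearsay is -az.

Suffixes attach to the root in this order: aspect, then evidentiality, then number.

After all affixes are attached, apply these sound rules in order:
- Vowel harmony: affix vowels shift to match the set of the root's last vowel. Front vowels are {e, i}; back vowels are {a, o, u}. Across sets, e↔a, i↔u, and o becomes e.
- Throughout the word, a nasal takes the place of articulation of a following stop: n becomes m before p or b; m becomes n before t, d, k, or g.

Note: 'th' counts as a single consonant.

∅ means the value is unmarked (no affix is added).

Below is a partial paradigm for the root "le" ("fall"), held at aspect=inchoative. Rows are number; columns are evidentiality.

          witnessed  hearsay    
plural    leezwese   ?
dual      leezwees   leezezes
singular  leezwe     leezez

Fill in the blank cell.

leezezse

Attach aspect inchoative -ez → leez.
Attach evidentiality hearsay -az → leezaz.
Attach number plural -sa → leezazsa.
Apply vowel harmony: leezazsa → leezezse.
Nasal assimilation: no change.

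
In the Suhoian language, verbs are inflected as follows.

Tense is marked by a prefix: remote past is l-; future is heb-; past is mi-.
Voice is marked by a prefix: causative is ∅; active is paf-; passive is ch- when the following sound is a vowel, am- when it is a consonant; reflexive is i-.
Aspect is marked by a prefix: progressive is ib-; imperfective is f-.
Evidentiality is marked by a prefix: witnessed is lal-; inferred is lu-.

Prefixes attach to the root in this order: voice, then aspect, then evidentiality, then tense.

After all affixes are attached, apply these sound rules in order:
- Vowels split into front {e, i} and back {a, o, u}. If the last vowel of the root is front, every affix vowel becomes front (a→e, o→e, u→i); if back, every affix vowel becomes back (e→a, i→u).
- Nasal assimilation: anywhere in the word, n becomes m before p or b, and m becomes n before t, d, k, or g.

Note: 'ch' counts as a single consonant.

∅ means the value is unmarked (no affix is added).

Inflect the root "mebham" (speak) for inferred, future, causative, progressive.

habluubmebham

voice = causative: zero marking, form stays mebham.
Attach aspect progressive ib- → ibmebham.
Attach evidentiality inferred lu- → luibmebham.
Attach tense future heb- → hebluibmebham.
Apply vowel harmony: hebluibmebham → habluubmebham.
Nasal assimilation: no change.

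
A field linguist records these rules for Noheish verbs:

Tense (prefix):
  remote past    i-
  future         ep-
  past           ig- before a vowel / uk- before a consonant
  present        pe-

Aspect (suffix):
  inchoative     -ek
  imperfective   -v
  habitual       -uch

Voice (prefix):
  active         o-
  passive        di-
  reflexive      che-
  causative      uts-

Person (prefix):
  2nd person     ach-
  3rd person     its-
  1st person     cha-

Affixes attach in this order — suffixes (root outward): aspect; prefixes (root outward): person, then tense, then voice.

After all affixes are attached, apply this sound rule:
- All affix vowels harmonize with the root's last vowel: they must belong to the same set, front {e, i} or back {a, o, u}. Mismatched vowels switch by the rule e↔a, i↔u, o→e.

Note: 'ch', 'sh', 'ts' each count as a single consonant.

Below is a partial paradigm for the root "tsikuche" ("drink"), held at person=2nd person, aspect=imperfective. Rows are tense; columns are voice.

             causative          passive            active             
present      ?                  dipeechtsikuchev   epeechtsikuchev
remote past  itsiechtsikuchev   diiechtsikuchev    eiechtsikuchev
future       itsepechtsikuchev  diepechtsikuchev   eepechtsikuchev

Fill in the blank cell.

Attach person 2nd person ach- → achtsikuche.
Attach aspect imperfective -v → achtsikuchev.
Attach tense present pe- → peachtsikuchev.
Attach voice causative uts- → utspeachtsikuchev.
Apply vowel harmony: utspeachtsikuchev → itspeechtsikuchev.

itspeechtsikuchev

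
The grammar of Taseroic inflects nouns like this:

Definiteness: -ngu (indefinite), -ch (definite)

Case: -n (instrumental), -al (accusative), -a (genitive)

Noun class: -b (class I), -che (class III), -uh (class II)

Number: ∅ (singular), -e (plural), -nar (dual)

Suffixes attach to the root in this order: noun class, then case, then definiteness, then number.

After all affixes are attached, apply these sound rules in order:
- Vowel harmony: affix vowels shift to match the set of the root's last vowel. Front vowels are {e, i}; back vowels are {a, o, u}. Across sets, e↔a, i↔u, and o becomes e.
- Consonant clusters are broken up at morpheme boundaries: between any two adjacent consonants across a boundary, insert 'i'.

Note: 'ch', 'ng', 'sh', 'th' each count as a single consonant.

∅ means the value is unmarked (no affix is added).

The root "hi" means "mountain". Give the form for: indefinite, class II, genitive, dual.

hiihenginer

Attach noun class class II -uh → hiuh.
Attach case genitive -a → hiuha.
Attach definiteness indefinite -ngu → hiuhangu.
Attach number dual -nar → hiuhangunar.
Apply vowel harmony: hiuhangunar → hiihenginer.
Epenthesis: no change.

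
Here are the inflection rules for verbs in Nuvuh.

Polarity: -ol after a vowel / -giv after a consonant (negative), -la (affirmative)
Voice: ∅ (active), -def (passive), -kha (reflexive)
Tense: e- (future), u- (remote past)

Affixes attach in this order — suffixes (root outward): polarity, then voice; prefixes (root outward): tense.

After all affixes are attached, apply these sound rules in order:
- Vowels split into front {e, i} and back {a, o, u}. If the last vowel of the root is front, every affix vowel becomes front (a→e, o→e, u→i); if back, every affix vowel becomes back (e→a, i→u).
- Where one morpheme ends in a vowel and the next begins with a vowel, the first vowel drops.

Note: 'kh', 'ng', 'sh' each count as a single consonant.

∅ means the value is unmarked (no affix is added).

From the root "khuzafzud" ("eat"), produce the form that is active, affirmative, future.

akhuzafzudla

Attach polarity affirmative -la → khuzafzudla.
Attach tense future e- → ekhuzafzudla.
voice = active: zero marking, form stays ekhuzafzudla.
Apply vowel harmony: ekhuzafzudla → akhuzafzudla.
Vowel deletion: no change.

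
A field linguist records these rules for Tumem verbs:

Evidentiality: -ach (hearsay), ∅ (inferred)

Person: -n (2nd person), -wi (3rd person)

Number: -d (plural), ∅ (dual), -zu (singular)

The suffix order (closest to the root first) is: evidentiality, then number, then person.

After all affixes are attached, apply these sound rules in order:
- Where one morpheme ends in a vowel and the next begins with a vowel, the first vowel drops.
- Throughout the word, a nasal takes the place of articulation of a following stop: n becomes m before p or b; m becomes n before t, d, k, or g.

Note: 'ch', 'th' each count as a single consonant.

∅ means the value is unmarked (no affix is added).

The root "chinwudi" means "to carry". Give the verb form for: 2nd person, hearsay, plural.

Attach evidentiality hearsay -ach → chinwudiach.
Attach number plural -d → chinwudiachd.
Attach person 2nd person -n → chinwudiachdn.
Apply vowel deletion: chinwudiachdn → chinwudachdn.
Nasal assimilation: no change.

chinwudachdn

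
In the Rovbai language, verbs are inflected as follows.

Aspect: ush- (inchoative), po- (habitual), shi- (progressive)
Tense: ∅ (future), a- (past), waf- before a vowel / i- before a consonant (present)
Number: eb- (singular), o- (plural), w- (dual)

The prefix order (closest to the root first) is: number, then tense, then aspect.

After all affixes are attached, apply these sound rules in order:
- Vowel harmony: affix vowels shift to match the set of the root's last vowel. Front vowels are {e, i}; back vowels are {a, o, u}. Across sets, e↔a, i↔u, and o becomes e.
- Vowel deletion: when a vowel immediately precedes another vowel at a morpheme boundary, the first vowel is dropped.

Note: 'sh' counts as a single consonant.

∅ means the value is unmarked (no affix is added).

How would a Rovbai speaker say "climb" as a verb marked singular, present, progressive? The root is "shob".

Attach number singular eb- → ebshob.
Attach tense present waf- (before vowel 'e') → wafebshob.
Attach aspect progressive shi- → shiwafebshob.
Apply vowel harmony: shiwafebshob → shuwafabshob.
Vowel deletion: no change.

shuwafabshob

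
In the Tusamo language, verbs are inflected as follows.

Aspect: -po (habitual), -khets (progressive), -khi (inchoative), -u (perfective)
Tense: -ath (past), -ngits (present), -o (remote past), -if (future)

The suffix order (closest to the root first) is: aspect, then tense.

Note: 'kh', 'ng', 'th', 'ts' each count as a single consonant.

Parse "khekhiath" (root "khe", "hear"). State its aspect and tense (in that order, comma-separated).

inchoative, past

Segment: khe-khi-ath.
aspect: -khi → inchoative.
tense: -ath → past.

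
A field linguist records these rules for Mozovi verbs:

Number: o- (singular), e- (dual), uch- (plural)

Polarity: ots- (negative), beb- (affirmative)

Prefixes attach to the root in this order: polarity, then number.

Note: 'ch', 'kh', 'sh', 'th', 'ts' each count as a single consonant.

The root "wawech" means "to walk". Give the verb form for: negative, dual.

eotswawech

Attach polarity negative ots- → otswawech.
Attach number dual e- → eotswawech.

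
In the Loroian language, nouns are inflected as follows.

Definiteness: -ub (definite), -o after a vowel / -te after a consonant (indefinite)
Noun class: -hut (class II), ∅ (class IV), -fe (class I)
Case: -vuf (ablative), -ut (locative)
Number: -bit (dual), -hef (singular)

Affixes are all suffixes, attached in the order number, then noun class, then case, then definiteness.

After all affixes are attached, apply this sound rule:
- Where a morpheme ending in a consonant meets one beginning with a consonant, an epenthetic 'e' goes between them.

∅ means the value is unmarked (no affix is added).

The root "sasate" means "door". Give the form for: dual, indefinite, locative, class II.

sasatebitehututete

Attach number dual -bit → sasatebit.
Attach noun class class II -hut → sasatebithut.
Attach case locative -ut → sasatebithutut.
Attach definiteness indefinite -te (after consonant 't') → sasatebithututte.
Apply epenthesis: sasatebithututte → sasatebitehututete.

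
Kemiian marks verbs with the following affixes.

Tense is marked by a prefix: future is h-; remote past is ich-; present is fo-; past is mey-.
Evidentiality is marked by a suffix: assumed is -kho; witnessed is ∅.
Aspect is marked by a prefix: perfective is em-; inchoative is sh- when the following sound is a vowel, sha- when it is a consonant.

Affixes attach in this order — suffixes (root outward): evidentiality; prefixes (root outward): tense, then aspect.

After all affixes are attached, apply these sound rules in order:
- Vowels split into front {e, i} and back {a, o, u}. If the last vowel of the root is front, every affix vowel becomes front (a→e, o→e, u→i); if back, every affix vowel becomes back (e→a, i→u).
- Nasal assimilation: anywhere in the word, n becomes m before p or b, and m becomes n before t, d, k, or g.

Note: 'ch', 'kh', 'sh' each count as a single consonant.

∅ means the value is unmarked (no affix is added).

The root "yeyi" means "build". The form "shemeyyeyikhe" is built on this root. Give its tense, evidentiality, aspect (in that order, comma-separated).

past, assumed, inchoative

Segment: sha-mey-yeyi-kho.
tense: mey- → past.
evidentiality: -kho → assumed.
aspect: sh/sha- → inchoative.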